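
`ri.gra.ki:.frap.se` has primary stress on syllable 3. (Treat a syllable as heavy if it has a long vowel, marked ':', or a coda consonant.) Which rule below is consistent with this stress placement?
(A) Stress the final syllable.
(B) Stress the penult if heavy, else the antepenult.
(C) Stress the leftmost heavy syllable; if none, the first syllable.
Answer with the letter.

C

Rule A → syllable 5 (observed: 3).
Rule B → syllable 4 (observed: 3).
Rule C → syllable 3 ✓.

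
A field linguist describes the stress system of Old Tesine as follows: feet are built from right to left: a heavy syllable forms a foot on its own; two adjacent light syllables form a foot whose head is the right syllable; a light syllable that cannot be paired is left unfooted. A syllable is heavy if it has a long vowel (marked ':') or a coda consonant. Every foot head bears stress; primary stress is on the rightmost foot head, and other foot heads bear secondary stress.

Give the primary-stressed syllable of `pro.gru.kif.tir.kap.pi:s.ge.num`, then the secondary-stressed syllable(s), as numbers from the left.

primary 8, secondary 2, 3, 4, 5, 6

Weights: 1 pro L, 2 gru L, 3 kif H, 4 tir H, 5 kap H, 6 pi:s H, 7 ge L, 8 num H.
Parse right to left (heavy = foot alone; LL = one foot; stranded L unfooted): (pro.ˈgru) (ˈkif) (ˈtir) (ˈkap) (ˈpi:s) ge (ˈnum).
Foot heads: 2, 3, 4, 5, 6, 8.
Primary stress on the rightmost head = syllable 8.
Secondary stress on 2, 3, 4, 5, 6: pro.ˌgru.ˌkif.ˌtir.ˌkap.ˌpi:s.ge.ˈnum.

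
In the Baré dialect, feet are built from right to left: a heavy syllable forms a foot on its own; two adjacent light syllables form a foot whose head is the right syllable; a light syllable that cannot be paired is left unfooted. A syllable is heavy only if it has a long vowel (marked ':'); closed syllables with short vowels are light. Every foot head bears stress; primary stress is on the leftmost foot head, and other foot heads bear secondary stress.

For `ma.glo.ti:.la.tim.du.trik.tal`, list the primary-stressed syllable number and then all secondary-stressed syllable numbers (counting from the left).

Weights: 1 ma L, 2 glo L, 3 ti: H, 4 la L, 5 tim L, 6 du L, 7 trik L, 8 tal L.
Parse right to left (heavy = foot alone; LL = one foot; stranded L unfooted): (ma.ˈglo) (ˈti:) la (tim.ˈdu) (trik.ˈtal).
Foot heads: 2, 3, 6, 8.
Primary stress on the leftmost head = syllable 2.
Secondary stress on 3, 6, 8: ma.ˈglo.ˌti:.la.tim.ˌdu.trik.ˌtal.

primary 2, secondary 3, 6, 8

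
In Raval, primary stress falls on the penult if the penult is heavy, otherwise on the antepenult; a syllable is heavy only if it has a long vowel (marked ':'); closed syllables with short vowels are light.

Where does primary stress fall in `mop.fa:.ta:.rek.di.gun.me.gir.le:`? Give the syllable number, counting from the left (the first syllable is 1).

Weights: 7 me L, 8 gir L, 9 le: H.
The penult (syllable 8, gir) is light, so stress falls on the antepenult (syllable 7, me).
Primary stress: syllable 7 → mop.fa:.ta:.rek.di.gun.ˈme.gir.le:.

7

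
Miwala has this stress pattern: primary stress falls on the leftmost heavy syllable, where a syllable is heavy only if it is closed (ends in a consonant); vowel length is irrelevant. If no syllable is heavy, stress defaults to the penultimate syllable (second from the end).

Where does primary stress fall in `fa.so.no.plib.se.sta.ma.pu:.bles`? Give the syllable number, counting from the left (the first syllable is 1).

4

Weights: 1 fa L, 2 so L, 3 no L, 4 plib H, 5 se L, 6 sta L, 7 ma L, 8 pu: L, 9 bles H.
Heavy syllables in the domain: 4, 9. The leftmost is syllable 4 (plib).
Primary stress: syllable 4 → fa.so.no.ˈplib.se.sta.ma.pu:.bles.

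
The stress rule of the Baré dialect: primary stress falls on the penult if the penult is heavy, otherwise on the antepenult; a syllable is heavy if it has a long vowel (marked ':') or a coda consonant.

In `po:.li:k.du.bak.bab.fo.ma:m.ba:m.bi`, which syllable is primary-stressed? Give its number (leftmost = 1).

8

Weights: 7 ma:m H, 8 ba:m H, 9 bi L.
The penult (syllable 8, ba:m) is heavy, so it takes stress.
Primary stress: syllable 8 → po:.li:k.du.bak.bab.fo.ma:m.ˈba:m.bi.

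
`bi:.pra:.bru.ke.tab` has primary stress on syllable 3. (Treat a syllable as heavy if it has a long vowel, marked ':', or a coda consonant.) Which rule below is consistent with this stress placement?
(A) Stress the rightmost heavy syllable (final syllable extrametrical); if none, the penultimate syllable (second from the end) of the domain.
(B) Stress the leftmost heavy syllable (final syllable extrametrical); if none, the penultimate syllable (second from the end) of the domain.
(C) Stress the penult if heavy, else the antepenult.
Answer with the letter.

Rule A → syllable 2 (observed: 3).
Rule B → syllable 1 (observed: 3).
Rule C → syllable 3 ✓.

C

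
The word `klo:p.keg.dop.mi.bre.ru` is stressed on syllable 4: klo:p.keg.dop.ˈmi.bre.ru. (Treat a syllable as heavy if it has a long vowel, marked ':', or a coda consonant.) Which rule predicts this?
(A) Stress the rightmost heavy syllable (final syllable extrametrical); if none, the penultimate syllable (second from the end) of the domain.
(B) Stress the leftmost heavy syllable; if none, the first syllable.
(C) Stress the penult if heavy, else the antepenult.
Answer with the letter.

C

Rule A → syllable 3 (observed: 4).
Rule B → syllable 1 (observed: 4).
Rule C → syllable 4 ✓.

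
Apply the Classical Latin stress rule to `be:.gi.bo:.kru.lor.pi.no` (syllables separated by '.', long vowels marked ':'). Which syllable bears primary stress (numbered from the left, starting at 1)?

Classical Latin: stress the penult if heavy (long vowel or closed), else the antepenult.
Weights: 5 lor H, 6 pi L, 7 no L.
The penult (syllable 6, pi) is light, so stress falls on the antepenult (syllable 5, lor).
Stress on syllable 5: be:.gi.bo:.kru.ˈlor.pi.no.

5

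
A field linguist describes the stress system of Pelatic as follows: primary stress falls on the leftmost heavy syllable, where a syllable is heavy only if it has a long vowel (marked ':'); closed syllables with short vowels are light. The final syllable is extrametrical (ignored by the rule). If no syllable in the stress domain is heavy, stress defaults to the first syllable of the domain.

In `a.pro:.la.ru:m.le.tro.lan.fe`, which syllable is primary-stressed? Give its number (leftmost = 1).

2

The final syllable (8, fe) is extrametrical; the stress domain is syllables 1–7.
Weights: 1 a L, 2 pro: H, 3 la L, 4 ru:m H, 5 le L, 6 tro L, 7 lan L.
Heavy syllables in the domain: 2, 4. The leftmost is syllable 2 (pro:).
Primary stress: syllable 2 → a.ˈpro:.la.ru:m.le.tro.lan.fe.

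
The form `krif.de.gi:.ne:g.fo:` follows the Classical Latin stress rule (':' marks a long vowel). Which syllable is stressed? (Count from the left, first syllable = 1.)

Classical Latin: stress the penult if heavy (long vowel or closed), else the antepenult.
Weights: 3 gi: H, 4 ne:g H, 5 fo: H.
The penult (syllable 4, ne:g) is heavy, so it takes stress.
Stress on syllable 4: krif.de.gi:.ˈne:g.fo:.

4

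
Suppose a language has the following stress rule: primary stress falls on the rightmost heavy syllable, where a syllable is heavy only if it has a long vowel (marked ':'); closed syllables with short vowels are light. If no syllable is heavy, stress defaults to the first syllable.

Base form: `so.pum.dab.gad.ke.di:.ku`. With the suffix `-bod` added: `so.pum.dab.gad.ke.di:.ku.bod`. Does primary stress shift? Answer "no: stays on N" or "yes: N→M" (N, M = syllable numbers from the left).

no: stays on 6

Base `so.pum.dab.gad.ke.di:.ku` (7 syllables):
  Weights: 1 so L, 2 pum L, 3 dab L, 4 gad L, 5 ke L, 6 di: H, 7 ku L.
  Heavy syllables in the domain: 6. The rightmost is syllable 6 (di:).
  → primary stress on syllable 6.
Suffixed `so.pum.dab.gad.ke.di:.ku.bod` (8 syllables):
  Weights: 1 so L, 2 pum L, 3 dab L, 4 gad L, 5 ke L, 6 di: H, 7 ku L, 8 bod L.
  Heavy syllables in the domain: 6. The rightmost is syllable 6 (di:).
  → primary stress on syllable 6.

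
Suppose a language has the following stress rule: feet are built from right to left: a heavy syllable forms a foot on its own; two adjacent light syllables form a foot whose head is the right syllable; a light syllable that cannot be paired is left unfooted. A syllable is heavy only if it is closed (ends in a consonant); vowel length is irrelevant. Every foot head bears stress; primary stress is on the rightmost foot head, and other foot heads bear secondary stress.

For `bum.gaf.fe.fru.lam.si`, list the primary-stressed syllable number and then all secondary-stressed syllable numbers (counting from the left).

primary 5, secondary 1, 2, 4

Weights: 1 bum H, 2 gaf H, 3 fe L, 4 fru L, 5 lam H, 6 si L.
Parse right to left (heavy = foot alone; LL = one foot; stranded L unfooted): (ˈbum) (ˈgaf) (fe.ˈfru) (ˈlam) si.
Foot heads: 1, 2, 4, 5.
Primary stress on the rightmost head = syllable 5.
Secondary stress on 1, 2, 4: ˌbum.ˌgaf.fe.ˌfru.ˈlam.si.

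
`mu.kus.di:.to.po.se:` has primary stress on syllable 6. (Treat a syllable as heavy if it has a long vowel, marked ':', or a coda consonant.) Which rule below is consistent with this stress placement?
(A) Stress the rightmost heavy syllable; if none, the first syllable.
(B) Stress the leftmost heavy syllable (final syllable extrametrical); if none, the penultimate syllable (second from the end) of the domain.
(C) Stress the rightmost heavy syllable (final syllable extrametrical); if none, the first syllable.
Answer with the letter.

A

Rule A → syllable 6 ✓.
Rule B → syllable 2 (observed: 6).
Rule C → syllable 3 (observed: 6).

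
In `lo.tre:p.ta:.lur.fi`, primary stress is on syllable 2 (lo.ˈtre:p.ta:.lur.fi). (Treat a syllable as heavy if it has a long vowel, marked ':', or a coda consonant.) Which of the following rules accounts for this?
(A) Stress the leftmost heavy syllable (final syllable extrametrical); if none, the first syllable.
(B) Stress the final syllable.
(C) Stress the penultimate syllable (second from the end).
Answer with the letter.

A

Rule A → syllable 2 ✓.
Rule B → syllable 5 (observed: 2).
Rule C → syllable 4 (observed: 2).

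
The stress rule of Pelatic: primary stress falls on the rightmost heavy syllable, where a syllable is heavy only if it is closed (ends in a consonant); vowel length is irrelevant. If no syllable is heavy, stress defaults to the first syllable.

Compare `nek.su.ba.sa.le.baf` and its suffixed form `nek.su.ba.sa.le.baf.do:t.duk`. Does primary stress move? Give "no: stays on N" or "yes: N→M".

yes: 6→8

Base `nek.su.ba.sa.le.baf` (6 syllables):
  Weights: 1 nek H, 2 su L, 3 ba L, 4 sa L, 5 le L, 6 baf H.
  Heavy syllables in the domain: 1, 6. The rightmost is syllable 6 (baf).
  → primary stress on syllable 6.
Suffixed `nek.su.ba.sa.le.baf.do:t.duk` (8 syllables):
  Weights: 1 nek H, 2 su L, 3 ba L, 4 sa L, 5 le L, 6 baf H, 7 do:t H, 8 duk H.
  Heavy syllables in the domain: 1, 6, 7, 8. The rightmost is syllable 8 (duk).
  → primary stress on syllable 8.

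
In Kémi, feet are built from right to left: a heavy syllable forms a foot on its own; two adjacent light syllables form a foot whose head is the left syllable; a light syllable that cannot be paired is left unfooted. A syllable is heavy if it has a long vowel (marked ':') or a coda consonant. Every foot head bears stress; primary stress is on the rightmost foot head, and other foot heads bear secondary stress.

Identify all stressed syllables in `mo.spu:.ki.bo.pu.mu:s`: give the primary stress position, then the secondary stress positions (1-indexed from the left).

primary 6, secondary 2, 4

Weights: 1 mo L, 2 spu: H, 3 ki L, 4 bo L, 5 pu L, 6 mu:s H.
Parse right to left (heavy = foot alone; LL = one foot; stranded L unfooted): mo (ˈspu:) ki (ˈbo.pu) (ˈmu:s).
Foot heads: 2, 4, 6.
Primary stress on the rightmost head = syllable 6.
Secondary stress on 2, 4: mo.ˌspu:.ki.ˌbo.pu.ˈmu:s.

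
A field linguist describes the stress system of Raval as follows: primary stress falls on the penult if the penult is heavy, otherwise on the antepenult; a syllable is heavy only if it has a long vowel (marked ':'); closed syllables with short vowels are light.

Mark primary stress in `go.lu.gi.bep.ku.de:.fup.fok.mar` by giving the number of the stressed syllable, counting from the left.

7

Weights: 7 fup L, 8 fok L, 9 mar L.
The penult (syllable 8, fok) is light, so stress falls on the antepenult (syllable 7, fup).
Primary stress: syllable 7 → go.lu.gi.bep.ku.de:.ˈfup.fok.mar.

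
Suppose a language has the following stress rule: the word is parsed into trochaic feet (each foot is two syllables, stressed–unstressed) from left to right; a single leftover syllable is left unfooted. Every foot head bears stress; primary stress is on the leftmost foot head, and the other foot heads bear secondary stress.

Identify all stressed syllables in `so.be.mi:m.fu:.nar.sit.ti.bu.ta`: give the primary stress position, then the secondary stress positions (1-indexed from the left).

Parse left to right into trochaic (ˈσσ) feet: (ˈso.be) (ˈmi:m.fu:) (ˈnar.sit) (ˈti.bu) ta. Syllable 9 is left unfooted.
Foot heads (stressed positions): 1, 3, 5, 7.
End Rule Leftmost: primary stress on the leftmost head = syllable 1.
Secondary stress on 3, 5, 7: ˈso.be.ˌmi:m.fu:.ˌnar.sit.ˌti.bu.ta.

primary 1, secondary 3, 5, 7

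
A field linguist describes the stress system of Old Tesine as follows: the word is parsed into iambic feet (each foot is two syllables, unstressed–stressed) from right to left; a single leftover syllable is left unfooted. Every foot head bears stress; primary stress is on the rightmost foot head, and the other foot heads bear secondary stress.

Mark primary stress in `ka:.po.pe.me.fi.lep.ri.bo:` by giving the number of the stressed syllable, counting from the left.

Parse right to left into iambic (σˈσ) feet: (ka:.ˈpo) (pe.ˈme) (fi.ˈlep) (ri.ˈbo:).
Foot heads (stressed positions): 2, 4, 6, 8.
End Rule Rightmost: primary stress on the rightmost head = syllable 8.
Primary stress: syllable 8 → ka:.po.pe.me.fi.lep.ri.ˈbo:.

8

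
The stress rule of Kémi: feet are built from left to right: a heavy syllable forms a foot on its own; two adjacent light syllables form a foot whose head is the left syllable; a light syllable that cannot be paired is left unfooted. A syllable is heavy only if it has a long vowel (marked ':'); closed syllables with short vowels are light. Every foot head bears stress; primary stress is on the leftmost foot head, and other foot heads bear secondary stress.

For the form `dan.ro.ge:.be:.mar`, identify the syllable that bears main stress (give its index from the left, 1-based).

1

Weights: 1 dan L, 2 ro L, 3 ge: H, 4 be: H, 5 mar L.
Parse left to right (heavy = foot alone; LL = one foot; stranded L unfooted): (ˈdan.ro) (ˈge:) (ˈbe:) mar.
Foot heads: 1, 3, 4.
Primary stress on the leftmost head = syllable 1.
Primary stress: syllable 1 → ˈdan.ro.ge:.be:.mar.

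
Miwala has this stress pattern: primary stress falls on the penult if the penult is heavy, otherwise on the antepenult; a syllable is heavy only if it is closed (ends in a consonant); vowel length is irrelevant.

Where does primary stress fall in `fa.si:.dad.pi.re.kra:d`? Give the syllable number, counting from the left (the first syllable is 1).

Weights: 4 pi L, 5 re L, 6 kra:d H.
The penult (syllable 5, re) is light, so stress falls on the antepenult (syllable 4, pi).
Primary stress: syllable 4 → fa.si:.dad.ˈpi.re.kra:d.

4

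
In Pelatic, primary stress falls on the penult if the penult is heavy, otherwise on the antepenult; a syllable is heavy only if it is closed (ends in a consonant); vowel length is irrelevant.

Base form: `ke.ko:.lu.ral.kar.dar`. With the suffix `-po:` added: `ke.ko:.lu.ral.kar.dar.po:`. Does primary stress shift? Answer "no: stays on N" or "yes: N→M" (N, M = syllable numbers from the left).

yes: 5→6

Base `ke.ko:.lu.ral.kar.dar` (6 syllables):
  Weights: 4 ral H, 5 kar H, 6 dar H.
  The penult (syllable 5, kar) is heavy, so it takes stress.
  → primary stress on syllable 5.
Suffixed `ke.ko:.lu.ral.kar.dar.po:` (7 syllables):
  Weights: 5 kar H, 6 dar H, 7 po: L.
  The penult (syllable 6, dar) is heavy, so it takes stress.
  → primary stress on syllable 6.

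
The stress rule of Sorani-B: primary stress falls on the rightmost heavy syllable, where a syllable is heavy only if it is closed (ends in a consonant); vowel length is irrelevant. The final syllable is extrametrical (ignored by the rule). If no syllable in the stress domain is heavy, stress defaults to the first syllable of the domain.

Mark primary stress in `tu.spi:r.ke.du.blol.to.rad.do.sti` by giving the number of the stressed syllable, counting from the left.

7

The final syllable (9, sti) is extrametrical; the stress domain is syllables 1–8.
Weights: 1 tu L, 2 spi:r H, 3 ke L, 4 du L, 5 blol H, 6 to L, 7 rad H, 8 do L.
Heavy syllables in the domain: 2, 5, 7. The rightmost is syllable 7 (rad).
Primary stress: syllable 7 → tu.spi:r.ke.du.blol.to.ˈrad.do.sti.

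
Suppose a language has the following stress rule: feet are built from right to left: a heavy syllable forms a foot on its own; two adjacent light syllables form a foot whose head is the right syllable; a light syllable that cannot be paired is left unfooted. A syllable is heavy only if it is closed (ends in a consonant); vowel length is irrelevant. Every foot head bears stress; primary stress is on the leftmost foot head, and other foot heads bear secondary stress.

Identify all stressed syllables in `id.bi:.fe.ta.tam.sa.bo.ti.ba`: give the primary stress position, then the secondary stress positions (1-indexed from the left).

primary 1, secondary 4, 5, 7, 9

Weights: 1 id H, 2 bi: L, 3 fe L, 4 ta L, 5 tam H, 6 sa L, 7 bo L, 8 ti L, 9 ba L.
Parse right to left (heavy = foot alone; LL = one foot; stranded L unfooted): (ˈid) bi: (fe.ˈta) (ˈtam) (sa.ˈbo) (ti.ˈba).
Foot heads: 1, 4, 5, 7, 9.
Primary stress on the leftmost head = syllable 1.
Secondary stress on 4, 5, 7, 9: ˈid.bi:.fe.ˌta.ˌtam.sa.ˌbo.ti.ˌba.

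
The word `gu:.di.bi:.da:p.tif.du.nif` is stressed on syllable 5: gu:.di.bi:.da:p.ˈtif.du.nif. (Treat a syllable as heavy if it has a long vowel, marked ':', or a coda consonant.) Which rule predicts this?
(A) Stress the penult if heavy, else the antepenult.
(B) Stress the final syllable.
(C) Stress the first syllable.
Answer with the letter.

A

Rule A → syllable 5 ✓.
Rule B → syllable 7 (observed: 5).
Rule C → syllable 1 (observed: 5).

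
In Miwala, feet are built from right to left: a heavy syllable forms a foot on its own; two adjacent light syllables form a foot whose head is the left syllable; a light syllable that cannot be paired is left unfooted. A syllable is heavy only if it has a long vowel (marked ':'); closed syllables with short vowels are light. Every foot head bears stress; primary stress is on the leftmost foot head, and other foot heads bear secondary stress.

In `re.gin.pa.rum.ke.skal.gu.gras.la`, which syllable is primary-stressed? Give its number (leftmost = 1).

2

Weights: 1 re L, 2 gin L, 3 pa L, 4 rum L, 5 ke L, 6 skal L, 7 gu L, 8 gras L, 9 la L.
Parse right to left (heavy = foot alone; LL = one foot; stranded L unfooted): re (ˈgin.pa) (ˈrum.ke) (ˈskal.gu) (ˈgras.la).
Foot heads: 2, 4, 6, 8.
Primary stress on the leftmost head = syllable 2.
Primary stress: syllable 2 → re.ˈgin.pa.rum.ke.skal.gu.gras.la.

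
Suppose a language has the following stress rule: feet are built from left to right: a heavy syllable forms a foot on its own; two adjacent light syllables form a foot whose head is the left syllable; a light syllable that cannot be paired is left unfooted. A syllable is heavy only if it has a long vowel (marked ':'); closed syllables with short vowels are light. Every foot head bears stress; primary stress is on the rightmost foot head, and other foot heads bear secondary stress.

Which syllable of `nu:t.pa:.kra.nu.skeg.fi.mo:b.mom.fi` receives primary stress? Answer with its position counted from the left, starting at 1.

Weights: 1 nu:t H, 2 pa: H, 3 kra L, 4 nu L, 5 skeg L, 6 fi L, 7 mo:b H, 8 mom L, 9 fi L.
Parse left to right (heavy = foot alone; LL = one foot; stranded L unfooted): (ˈnu:t) (ˈpa:) (ˈkra.nu) (ˈskeg.fi) (ˈmo:b) (ˈmom.fi).
Foot heads: 1, 2, 3, 5, 7, 8.
Primary stress on the rightmost head = syllable 8.
Primary stress: syllable 8 → nu:t.pa:.kra.nu.skeg.fi.mo:b.ˈmom.fi.

8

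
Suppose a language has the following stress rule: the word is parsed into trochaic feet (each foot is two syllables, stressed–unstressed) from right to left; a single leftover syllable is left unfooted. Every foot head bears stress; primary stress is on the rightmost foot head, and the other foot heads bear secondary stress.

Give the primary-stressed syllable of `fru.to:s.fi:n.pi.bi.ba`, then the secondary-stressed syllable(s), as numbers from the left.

Parse right to left into trochaic (ˈσσ) feet: (ˈfru.to:s) (ˈfi:n.pi) (ˈbi.ba).
Foot heads (stressed positions): 1, 3, 5.
End Rule Rightmost: primary stress on the rightmost head = syllable 5.
Secondary stress on 1, 3: ˌfru.to:s.ˌfi:n.pi.ˈbi.ba.

primary 5, secondary 1, 3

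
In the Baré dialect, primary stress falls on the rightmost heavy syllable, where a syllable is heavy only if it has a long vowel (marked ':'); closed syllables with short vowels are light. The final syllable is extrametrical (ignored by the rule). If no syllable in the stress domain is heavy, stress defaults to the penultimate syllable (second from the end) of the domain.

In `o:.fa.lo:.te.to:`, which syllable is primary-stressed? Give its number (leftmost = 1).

3

The final syllable (5, to:) is extrametrical; the stress domain is syllables 1–4.
Weights: 1 o: H, 2 fa L, 3 lo: H, 4 te L.
Heavy syllables in the domain: 1, 3. The rightmost is syllable 3 (lo:).
Primary stress: syllable 3 → o:.fa.ˈlo:.te.to:.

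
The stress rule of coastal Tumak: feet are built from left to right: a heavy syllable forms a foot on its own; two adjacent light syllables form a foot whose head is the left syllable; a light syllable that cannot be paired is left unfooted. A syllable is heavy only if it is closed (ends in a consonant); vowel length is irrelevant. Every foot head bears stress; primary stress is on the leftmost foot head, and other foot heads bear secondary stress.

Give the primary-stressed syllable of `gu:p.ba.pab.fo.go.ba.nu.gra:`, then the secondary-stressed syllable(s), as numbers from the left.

primary 1, secondary 3, 4, 6

Weights: 1 gu:p H, 2 ba L, 3 pab H, 4 fo L, 5 go L, 6 ba L, 7 nu L, 8 gra: L.
Parse left to right (heavy = foot alone; LL = one foot; stranded L unfooted): (ˈgu:p) ba (ˈpab) (ˈfo.go) (ˈba.nu) gra:.
Foot heads: 1, 3, 4, 6.
Primary stress on the leftmost head = syllable 1.
Secondary stress on 3, 4, 6: ˈgu:p.ba.ˌpab.ˌfo.go.ˌba.nu.gra:.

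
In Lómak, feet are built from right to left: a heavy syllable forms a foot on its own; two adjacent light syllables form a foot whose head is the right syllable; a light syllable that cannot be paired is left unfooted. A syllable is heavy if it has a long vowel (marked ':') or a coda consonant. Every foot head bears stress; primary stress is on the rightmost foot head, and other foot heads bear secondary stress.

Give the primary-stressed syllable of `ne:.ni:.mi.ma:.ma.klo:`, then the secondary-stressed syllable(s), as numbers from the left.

Weights: 1 ne: H, 2 ni: H, 3 mi L, 4 ma: H, 5 ma L, 6 klo: H.
Parse right to left (heavy = foot alone; LL = one foot; stranded L unfooted): (ˈne:) (ˈni:) mi (ˈma:) ma (ˈklo:).
Foot heads: 1, 2, 4, 6.
Primary stress on the rightmost head = syllable 6.
Secondary stress on 1, 2, 4: ˌne:.ˌni:.mi.ˌma:.ma.ˈklo:.

primary 6, secondary 1, 2, 4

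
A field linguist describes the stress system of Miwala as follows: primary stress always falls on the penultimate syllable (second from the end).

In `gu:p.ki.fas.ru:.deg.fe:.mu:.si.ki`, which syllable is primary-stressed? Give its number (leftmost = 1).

8

The word has 9 syllables; the penultimate syllable (second from the end) is syllable 8 (si).
Primary stress: syllable 8 → gu:p.ki.fas.ru:.deg.fe:.mu:.ˈsi.ki.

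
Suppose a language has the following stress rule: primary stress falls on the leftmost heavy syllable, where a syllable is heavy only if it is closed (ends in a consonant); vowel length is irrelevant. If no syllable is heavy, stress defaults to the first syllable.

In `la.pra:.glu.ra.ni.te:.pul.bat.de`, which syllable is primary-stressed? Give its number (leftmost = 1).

7

Weights: 1 la L, 2 pra: L, 3 glu L, 4 ra L, 5 ni L, 6 te: L, 7 pul H, 8 bat H, 9 de L.
Heavy syllables in the domain: 7, 8. The leftmost is syllable 7 (pul).
Primary stress: syllable 7 → la.pra:.glu.ra.ni.te:.ˈpul.bat.de.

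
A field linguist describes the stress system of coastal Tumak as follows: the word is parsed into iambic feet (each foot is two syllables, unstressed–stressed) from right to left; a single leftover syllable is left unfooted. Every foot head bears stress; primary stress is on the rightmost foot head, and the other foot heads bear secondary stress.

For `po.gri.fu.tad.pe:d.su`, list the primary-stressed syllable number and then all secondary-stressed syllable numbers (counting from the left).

primary 6, secondary 2, 4

Parse right to left into iambic (σˈσ) feet: (po.ˈgri) (fu.ˈtad) (pe:d.ˈsu).
Foot heads (stressed positions): 2, 4, 6.
End Rule Rightmost: primary stress on the rightmost head = syllable 6.
Secondary stress on 2, 4: po.ˌgri.fu.ˌtad.pe:d.ˈsu.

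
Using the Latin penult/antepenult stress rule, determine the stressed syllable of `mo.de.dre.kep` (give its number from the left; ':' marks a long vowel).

Classical Latin: stress the penult if heavy (long vowel or closed), else the antepenult.
Weights: 2 de L, 3 dre L, 4 kep H.
The penult (syllable 3, dre) is light, so stress falls on the antepenult (syllable 2, de).
Stress on syllable 2: mo.ˈde.dre.kep.

2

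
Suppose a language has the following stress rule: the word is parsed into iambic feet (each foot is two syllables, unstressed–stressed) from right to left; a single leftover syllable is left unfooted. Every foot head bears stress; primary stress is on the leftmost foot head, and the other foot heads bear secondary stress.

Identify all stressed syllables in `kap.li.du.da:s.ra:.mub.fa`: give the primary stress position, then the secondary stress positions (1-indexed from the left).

primary 3, secondary 5, 7

Parse right to left into iambic (σˈσ) feet: kap (li.ˈdu) (da:s.ˈra:) (mub.ˈfa). Syllable 1 is left unfooted.
Foot heads (stressed positions): 3, 5, 7.
End Rule Leftmost: primary stress on the leftmost head = syllable 3.
Secondary stress on 5, 7: kap.li.ˈdu.da:s.ˌra:.mub.ˌfa.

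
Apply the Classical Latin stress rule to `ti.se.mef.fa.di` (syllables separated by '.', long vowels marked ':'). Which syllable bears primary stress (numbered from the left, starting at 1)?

3

Classical Latin: stress the penult if heavy (long vowel or closed), else the antepenult.
Weights: 3 mef H, 4 fa L, 5 di L.
The penult (syllable 4, fa) is light, so stress falls on the antepenult (syllable 3, mef).
Stress on syllable 3: ti.se.ˈmef.fa.di.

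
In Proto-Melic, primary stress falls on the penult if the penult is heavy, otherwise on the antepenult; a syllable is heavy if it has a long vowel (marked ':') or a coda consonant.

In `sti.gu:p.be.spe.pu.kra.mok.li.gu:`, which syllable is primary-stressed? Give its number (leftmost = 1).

Weights: 7 mok H, 8 li L, 9 gu: H.
The penult (syllable 8, li) is light, so stress falls on the antepenult (syllable 7, mok).
Primary stress: syllable 7 → sti.gu:p.be.spe.pu.kra.ˈmok.li.gu:.

7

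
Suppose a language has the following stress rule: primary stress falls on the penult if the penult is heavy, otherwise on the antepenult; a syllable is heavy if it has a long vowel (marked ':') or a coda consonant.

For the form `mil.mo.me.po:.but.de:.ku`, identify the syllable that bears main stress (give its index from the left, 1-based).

Weights: 5 but H, 6 de: H, 7 ku L.
The penult (syllable 6, de:) is heavy, so it takes stress.
Primary stress: syllable 6 → mil.mo.me.po:.but.ˈde:.ku.

6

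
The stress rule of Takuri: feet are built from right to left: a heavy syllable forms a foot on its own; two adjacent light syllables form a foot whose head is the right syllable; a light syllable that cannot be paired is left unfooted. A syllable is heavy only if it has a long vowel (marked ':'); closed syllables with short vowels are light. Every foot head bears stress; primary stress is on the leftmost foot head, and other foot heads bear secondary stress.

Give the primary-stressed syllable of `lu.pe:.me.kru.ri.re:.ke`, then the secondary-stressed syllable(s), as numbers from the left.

Weights: 1 lu L, 2 pe: H, 3 me L, 4 kru L, 5 ri L, 6 re: H, 7 ke L.
Parse right to left (heavy = foot alone; LL = one foot; stranded L unfooted): lu (ˈpe:) me (kru.ˈri) (ˈre:) ke.
Foot heads: 2, 5, 6.
Primary stress on the leftmost head = syllable 2.
Secondary stress on 5, 6: lu.ˈpe:.me.kru.ˌri.ˌre:.ke.

primary 2, secondary 5, 6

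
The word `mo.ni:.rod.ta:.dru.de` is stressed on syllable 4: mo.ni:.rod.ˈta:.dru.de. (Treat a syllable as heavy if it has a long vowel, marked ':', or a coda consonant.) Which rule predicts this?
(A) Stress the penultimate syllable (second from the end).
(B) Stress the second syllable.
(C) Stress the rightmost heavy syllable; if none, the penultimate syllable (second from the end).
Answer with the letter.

C

Rule A → syllable 5 (observed: 4).
Rule B → syllable 2 (observed: 4).
Rule C → syllable 4 ✓.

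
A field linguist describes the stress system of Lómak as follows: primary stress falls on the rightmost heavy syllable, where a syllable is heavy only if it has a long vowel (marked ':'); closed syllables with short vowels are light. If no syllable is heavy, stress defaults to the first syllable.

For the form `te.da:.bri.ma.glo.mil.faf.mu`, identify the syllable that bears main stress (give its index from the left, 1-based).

2

Weights: 1 te L, 2 da: H, 3 bri L, 4 ma L, 5 glo L, 6 mil L, 7 faf L, 8 mu L.
Heavy syllables in the domain: 2. The rightmost is syllable 2 (da:).
Primary stress: syllable 2 → te.ˈda:.bri.ma.glo.mil.faf.mu.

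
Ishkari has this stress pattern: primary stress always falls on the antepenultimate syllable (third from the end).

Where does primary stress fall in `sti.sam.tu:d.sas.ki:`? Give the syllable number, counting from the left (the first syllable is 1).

The word has 5 syllables; the antepenultimate syllable (third from the end) is syllable 3 (tu:d).
Primary stress: syllable 3 → sti.sam.ˈtu:d.sas.ki:.

3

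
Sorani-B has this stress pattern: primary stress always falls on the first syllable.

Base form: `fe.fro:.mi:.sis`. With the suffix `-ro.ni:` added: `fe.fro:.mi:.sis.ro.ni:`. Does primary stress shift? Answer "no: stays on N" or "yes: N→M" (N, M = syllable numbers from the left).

no: stays on 1

Base `fe.fro:.mi:.sis` (4 syllables):
  The word has 4 syllables; the first syllable is syllable 1 (fe).
  → primary stress on syllable 1.
Suffixed `fe.fro:.mi:.sis.ro.ni:` (6 syllables):
  The word has 6 syllables; the first syllable is syllable 1 (fe).
  → primary stress on syllable 1.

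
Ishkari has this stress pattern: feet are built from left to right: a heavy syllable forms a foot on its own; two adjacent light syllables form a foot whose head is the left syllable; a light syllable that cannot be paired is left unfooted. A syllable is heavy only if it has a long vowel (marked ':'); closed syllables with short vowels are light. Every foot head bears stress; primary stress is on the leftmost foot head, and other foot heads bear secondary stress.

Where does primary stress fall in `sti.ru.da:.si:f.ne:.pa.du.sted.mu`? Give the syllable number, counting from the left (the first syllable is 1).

Weights: 1 sti L, 2 ru L, 3 da: H, 4 si:f H, 5 ne: H, 6 pa L, 7 du L, 8 sted L, 9 mu L.
Parse left to right (heavy = foot alone; LL = one foot; stranded L unfooted): (ˈsti.ru) (ˈda:) (ˈsi:f) (ˈne:) (ˈpa.du) (ˈsted.mu).
Foot heads: 1, 3, 4, 5, 6, 8.
Primary stress on the leftmost head = syllable 1.
Primary stress: syllable 1 → ˈsti.ru.da:.si:f.ne:.pa.du.sted.mu.

1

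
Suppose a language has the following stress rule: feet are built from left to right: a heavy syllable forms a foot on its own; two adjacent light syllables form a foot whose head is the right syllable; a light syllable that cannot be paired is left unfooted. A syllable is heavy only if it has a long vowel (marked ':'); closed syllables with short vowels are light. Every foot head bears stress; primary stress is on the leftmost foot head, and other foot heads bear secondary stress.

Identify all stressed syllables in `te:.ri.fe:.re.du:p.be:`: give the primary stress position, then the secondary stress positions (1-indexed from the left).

Weights: 1 te: H, 2 ri L, 3 fe: H, 4 re L, 5 du:p H, 6 be: H.
Parse left to right (heavy = foot alone; LL = one foot; stranded L unfooted): (ˈte:) ri (ˈfe:) re (ˈdu:p) (ˈbe:).
Foot heads: 1, 3, 5, 6.
Primary stress on the leftmost head = syllable 1.
Secondary stress on 3, 5, 6: ˈte:.ri.ˌfe:.re.ˌdu:p.ˌbe:.

primary 1, secondary 3, 5, 6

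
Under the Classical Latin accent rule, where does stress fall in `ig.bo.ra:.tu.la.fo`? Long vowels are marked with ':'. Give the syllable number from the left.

4

Classical Latin: stress the penult if heavy (long vowel or closed), else the antepenult.
Weights: 4 tu L, 5 la L, 6 fo L.
The penult (syllable 5, la) is light, so stress falls on the antepenult (syllable 4, tu).
Stress on syllable 4: ig.bo.ra:.ˈtu.la.fo.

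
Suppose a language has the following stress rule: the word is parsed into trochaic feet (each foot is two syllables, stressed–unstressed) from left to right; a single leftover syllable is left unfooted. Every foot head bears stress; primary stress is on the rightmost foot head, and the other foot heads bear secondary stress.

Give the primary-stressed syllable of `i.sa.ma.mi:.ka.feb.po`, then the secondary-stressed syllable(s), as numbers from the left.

primary 5, secondary 1, 3

Parse left to right into trochaic (ˈσσ) feet: (ˈi.sa) (ˈma.mi:) (ˈka.feb) po. Syllable 7 is left unfooted.
Foot heads (stressed positions): 1, 3, 5.
End Rule Rightmost: primary stress on the rightmost head = syllable 5.
Secondary stress on 1, 3: ˌi.sa.ˌma.mi:.ˈka.feb.po.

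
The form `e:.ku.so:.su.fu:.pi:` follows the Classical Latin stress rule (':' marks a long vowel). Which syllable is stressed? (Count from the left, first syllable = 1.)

5

Classical Latin: stress the penult if heavy (long vowel or closed), else the antepenult.
Weights: 4 su L, 5 fu: H, 6 pi: H.
The penult (syllable 5, fu:) is heavy, so it takes stress.
Stress on syllable 5: e:.ku.so:.su.ˈfu:.pi:.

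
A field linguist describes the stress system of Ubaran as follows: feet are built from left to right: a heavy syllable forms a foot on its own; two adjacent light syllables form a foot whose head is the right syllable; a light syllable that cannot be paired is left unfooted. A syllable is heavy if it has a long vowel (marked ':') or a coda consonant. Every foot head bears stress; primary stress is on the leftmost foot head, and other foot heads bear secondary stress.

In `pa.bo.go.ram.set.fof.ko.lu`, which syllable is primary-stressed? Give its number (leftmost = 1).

2

Weights: 1 pa L, 2 bo L, 3 go L, 4 ram H, 5 set H, 6 fof H, 7 ko L, 8 lu L.
Parse left to right (heavy = foot alone; LL = one foot; stranded L unfooted): (pa.ˈbo) go (ˈram) (ˈset) (ˈfof) (ko.ˈlu).
Foot heads: 2, 4, 5, 6, 8.
Primary stress on the leftmost head = syllable 2.
Primary stress: syllable 2 → pa.ˈbo.go.ram.set.fof.ko.lu.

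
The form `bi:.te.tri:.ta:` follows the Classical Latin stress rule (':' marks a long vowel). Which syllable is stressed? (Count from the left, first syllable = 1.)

3

Classical Latin: stress the penult if heavy (long vowel or closed), else the antepenult.
Weights: 2 te L, 3 tri: H, 4 ta: H.
The penult (syllable 3, tri:) is heavy, so it takes stress.
Stress on syllable 3: bi:.te.ˈtri:.ta:.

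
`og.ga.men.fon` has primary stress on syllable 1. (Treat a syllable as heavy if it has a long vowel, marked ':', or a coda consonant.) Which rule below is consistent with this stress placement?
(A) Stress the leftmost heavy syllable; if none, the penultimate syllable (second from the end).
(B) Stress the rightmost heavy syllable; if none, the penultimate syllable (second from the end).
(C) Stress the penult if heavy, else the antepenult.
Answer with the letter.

Rule A → syllable 1 ✓.
Rule B → syllable 4 (observed: 1).
Rule C → syllable 3 (observed: 1).

A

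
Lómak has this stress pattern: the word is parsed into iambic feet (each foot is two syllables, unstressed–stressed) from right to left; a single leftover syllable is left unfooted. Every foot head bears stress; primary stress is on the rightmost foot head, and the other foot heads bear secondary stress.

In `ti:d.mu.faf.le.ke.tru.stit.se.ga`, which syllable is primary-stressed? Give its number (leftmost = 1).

Parse right to left into iambic (σˈσ) feet: ti:d (mu.ˈfaf) (le.ˈke) (tru.ˈstit) (se.ˈga). Syllable 1 is left unfooted.
Foot heads (stressed positions): 3, 5, 7, 9.
End Rule Rightmost: primary stress on the rightmost head = syllable 9.
Primary stress: syllable 9 → ti:d.mu.faf.le.ke.tru.stit.se.ˈga.

9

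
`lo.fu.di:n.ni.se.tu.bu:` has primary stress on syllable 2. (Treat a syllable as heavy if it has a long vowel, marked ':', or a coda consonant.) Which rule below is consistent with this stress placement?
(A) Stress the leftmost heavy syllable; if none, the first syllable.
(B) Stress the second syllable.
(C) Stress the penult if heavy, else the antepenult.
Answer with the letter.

Rule A → syllable 3 (observed: 2).
Rule B → syllable 2 ✓.
Rule C → syllable 5 (observed: 2).

B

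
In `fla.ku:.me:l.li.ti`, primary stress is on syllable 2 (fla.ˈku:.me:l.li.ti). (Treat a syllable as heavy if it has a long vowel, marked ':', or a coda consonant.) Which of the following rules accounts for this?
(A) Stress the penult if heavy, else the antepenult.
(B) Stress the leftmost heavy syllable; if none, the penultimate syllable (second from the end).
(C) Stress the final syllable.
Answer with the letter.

B

Rule A → syllable 3 (observed: 2).
Rule B → syllable 2 ✓.
Rule C → syllable 5 (observed: 2).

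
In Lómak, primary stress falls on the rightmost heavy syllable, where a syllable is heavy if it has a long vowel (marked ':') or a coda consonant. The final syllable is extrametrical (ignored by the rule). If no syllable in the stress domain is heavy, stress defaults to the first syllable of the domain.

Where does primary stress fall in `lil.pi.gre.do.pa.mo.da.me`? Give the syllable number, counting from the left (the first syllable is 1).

1

The final syllable (8, me) is extrametrical; the stress domain is syllables 1–7.
Weights: 1 lil H, 2 pi L, 3 gre L, 4 do L, 5 pa L, 6 mo L, 7 da L.
Heavy syllables in the domain: 1. The rightmost is syllable 1 (lil).
Primary stress: syllable 1 → ˈlil.pi.gre.do.pa.mo.da.me.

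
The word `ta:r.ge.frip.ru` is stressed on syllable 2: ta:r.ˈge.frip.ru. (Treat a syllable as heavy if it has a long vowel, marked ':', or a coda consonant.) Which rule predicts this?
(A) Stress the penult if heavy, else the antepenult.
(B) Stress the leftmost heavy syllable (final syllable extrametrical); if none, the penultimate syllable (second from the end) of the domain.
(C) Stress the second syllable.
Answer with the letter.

C

Rule A → syllable 3 (observed: 2).
Rule B → syllable 1 (observed: 2).
Rule C → syllable 2 ✓.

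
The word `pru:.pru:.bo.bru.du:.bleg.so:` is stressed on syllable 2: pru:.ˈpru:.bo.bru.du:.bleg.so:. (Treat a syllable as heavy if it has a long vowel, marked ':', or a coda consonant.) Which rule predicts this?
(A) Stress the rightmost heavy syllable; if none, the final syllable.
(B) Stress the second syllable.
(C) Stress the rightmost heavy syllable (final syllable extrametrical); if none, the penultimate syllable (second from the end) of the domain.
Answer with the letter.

Rule A → syllable 7 (observed: 2).
Rule B → syllable 2 ✓.
Rule C → syllable 6 (observed: 2).

B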